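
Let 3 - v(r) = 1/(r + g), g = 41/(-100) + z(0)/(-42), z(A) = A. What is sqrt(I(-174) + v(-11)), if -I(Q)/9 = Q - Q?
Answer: sqrt(4019743)/1141 ≈ 1.7572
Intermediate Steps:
g = -41/100 (g = 41/(-100) + 0/(-42) = 41*(-1/100) + 0*(-1/42) = -41/100 + 0 = -41/100 ≈ -0.41000)
I(Q) = 0 (I(Q) = -9*(Q - Q) = -9*0 = 0)
v(r) = 3 - 1/(-41/100 + r) (v(r) = 3 - 1/(r - 41/100) = 3 - 1/(-41/100 + r))
sqrt(I(-174) + v(-11)) = sqrt(0 + (-223 + 300*(-11))/(-41 + 100*(-11))) = sqrt(0 + (-223 - 3300)/(-41 - 1100)) = sqrt(0 - 3523/(-1141)) = sqrt(0 - 1/1141*(-3523)) = sqrt(0 + 3523/1141) = sqrt(3523/1141) = sqrt(4019743)/1141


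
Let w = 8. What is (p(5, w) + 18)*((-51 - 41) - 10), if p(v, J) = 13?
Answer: -3162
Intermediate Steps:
(p(5, w) + 18)*((-51 - 41) - 10) = (13 + 18)*((-51 - 41) - 10) = 31*(-92 - 10) = 31*(-102) = -3162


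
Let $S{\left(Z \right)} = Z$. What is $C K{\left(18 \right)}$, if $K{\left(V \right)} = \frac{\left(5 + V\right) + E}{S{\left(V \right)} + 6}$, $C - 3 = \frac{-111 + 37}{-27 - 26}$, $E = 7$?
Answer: $\frac{1165}{212} \approx 5.4953$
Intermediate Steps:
$C = \frac{233}{53}$ ($C = 3 + \frac{-111 + 37}{-27 - 26} = 3 - \frac{74}{-53} = 3 - - \frac{74}{53} = 3 + \frac{74}{53} = \frac{233}{53} \approx 4.3962$)
$K{\left(V \right)} = \frac{12 + V}{6 + V}$ ($K{\left(V \right)} = \frac{\left(5 + V\right) + 7}{V + 6} = \frac{12 + V}{6 + V}$)
$C K{\left(18 \right)} = \frac{233 \frac{12 + 18}{6 + 18}}{53} = \frac{233 \cdot \frac{1}{24} \cdot 30}{53} = \frac{233}{53} \cdot \frac{5}{4} = \frac{1165}{212}$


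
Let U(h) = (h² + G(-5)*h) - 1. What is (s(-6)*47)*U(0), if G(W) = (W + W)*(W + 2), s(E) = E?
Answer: 282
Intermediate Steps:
G(W) = 2*W*(2 + W) (G(W) = (2*W)*(2 + W) = 2*W*(2 + W))
U(h) = -1 + h² + 30*h (U(h) = (h² + (2*(-5)*(2 - 5))*h) - 1 = (h² + (2*(-5)*(-3))*h) - 1 = (h² + 30*h) - 1 = -1 + h² + 30*h)
(s(-6)*47)*U(0) = (-6*47)*(-1 + 0² + 30*0) = -282*(-1 + 0 + 0) = -282*(-1) = 282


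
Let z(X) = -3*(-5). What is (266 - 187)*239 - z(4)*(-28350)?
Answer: 444131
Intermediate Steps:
z(X) = 15
(266 - 187)*239 - z(4)*(-28350) = (266 - 187)*239 - 15*(-28350) = 79*239 - 1*(-425250) = 18881 + 425250 = 444131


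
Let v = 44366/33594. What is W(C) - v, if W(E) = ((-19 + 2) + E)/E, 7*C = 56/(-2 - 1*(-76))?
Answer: -10586857/67188 ≈ -157.57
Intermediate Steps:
C = 4/37 (C = (56/(-2 - 1*(-76)))/7 = (56/(-2 + 76))/7 = (56/74)/7 = (56*(1/74))/7 = (⅐)*(28/37) = 4/37 ≈ 0.10811)
v = 22183/16797 (v = 44366*(1/33594) = 22183/16797 ≈ 1.3207)
W(E) = (-17 + E)/E
W(C) - v = (-17 + 4/37)/(4/37) - 1*22183/16797 = (37/4)*(-625/37) - 22183/16797 = -625/4 - 22183/16797 = -10586857/67188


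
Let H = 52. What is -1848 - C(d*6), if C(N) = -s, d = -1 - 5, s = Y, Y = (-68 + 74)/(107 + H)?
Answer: -97942/53 ≈ -1848.0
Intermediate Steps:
Y = 2/53 (Y = (-68 + 74)/(107 + 52) = 6/159 = 6*(1/159) = 2/53 ≈ 0.037736)
s = 2/53 ≈ 0.037736
d = -6
C(N) = -2/53 (C(N) = -1*2/53 = -2/53)
-1848 - C(d*6) = -1848 - 1*(-2/53) = -1848 + 2/53 = -97942/53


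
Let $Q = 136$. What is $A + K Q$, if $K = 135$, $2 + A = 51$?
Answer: $18409$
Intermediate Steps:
$A = 49$ ($A = -2 + 51 = 49$)
$A + K Q = 49 + 135 \cdot 136 = 49 + 18360 = 18409$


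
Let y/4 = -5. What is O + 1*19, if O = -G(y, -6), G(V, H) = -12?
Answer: 31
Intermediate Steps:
y = -20 (y = 4*(-5) = -20)
O = 12 (O = -1*(-12) = 12)
O + 1*19 = 12 + 1*19 = 12 + 19 = 31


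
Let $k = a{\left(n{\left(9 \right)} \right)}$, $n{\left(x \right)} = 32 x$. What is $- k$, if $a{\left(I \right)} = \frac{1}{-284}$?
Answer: $\frac{1}{284} \approx 0.0035211$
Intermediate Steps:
$a{\left(I \right)} = - \frac{1}{284}$
$k = - \frac{1}{284} \approx -0.0035211$
$- k = \left(-1\right) \left(- \frac{1}{284}\right) = \frac{1}{284}$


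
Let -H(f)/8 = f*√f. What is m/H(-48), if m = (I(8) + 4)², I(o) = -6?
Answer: -I*√3/1152 ≈ -0.0015035*I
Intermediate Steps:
H(f) = -8*f^(3/2) (H(f) = -8*f*√f = -8*f^(3/2))
m = 4 (m = (-6 + 4)² = (-2)² = 4)
m/H(-48) = 4/((-(-1536)*I*√3)) = 4/((1536*I*√3)) = 4*(-I*√3/4608) = -I*√3/1152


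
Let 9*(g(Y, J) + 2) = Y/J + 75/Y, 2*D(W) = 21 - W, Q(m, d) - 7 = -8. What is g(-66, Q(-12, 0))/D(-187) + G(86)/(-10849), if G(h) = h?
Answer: 9414407/223402608 ≈ 0.042141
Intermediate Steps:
Q(m, d) = -1 (Q(m, d) = 7 - 8 = -1)
D(W) = 21/2 - W/2 (D(W) = (21 - W)/2 = 21/2 - W/2)
g(Y, J) = -2 + 25/(3*Y) + Y/(9*J) (g(Y, J) = -2 + (Y/J + 75/Y)/9 = -2 + (75/Y + Y/J)/9 = -2 + (25/(3*Y) + Y/(9*J)) = -2 + 25/(3*Y) + Y/(9*J))
g(-66, Q(-12, 0))/D(-187) + G(86)/(-10849) = (-2 + (25/3)/(-66) + (⅑)*(-66)/(-1))/(21/2 - ½*(-187)) + 86/(-10849) = (-2 + (25/3)*(-1/66) + (⅑)*(-66)*(-1))/(21/2 + 187/2) + 86*(-1/10849) = (-2 - 25/198 + 22/3)/104 - 86/10849 = (1031/198)*(1/104) - 86/10849 = 1031/20592 - 86/10849 = 9414407/223402608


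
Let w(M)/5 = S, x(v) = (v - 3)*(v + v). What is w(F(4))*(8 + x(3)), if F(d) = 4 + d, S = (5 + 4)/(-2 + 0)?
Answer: -180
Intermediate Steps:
x(v) = 2*v*(-3 + v) (x(v) = (-3 + v)*(2*v) = 2*v*(-3 + v))
S = -9/2 (S = 9/(-2) = 9*(-1/2) = -9/2 ≈ -4.5000)
w(M) = -45/2 (w(M) = 5*(-9/2) = -45/2)
w(F(4))*(8 + x(3)) = -45*(8 + 2*3*(-3 + 3))/2 = -45*(8 + 2*3*0)/2 = -45*(8 + 0)/2 = -45/2*8 = -180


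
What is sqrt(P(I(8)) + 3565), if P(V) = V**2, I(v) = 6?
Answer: sqrt(3601) ≈ 60.008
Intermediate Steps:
sqrt(P(I(8)) + 3565) = sqrt(6**2 + 3565) = sqrt(36 + 3565) = sqrt(3601)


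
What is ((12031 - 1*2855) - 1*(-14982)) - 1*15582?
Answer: 8576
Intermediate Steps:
((12031 - 1*2855) - 1*(-14982)) - 1*15582 = ((12031 - 2855) + 14982) - 15582 = (9176 + 14982) - 15582 = 24158 - 15582 = 8576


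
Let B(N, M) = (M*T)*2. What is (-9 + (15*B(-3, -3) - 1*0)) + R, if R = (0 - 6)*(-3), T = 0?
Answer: 9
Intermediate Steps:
B(N, M) = 0 (B(N, M) = (M*0)*2 = 0*2 = 0)
R = 18 (R = -6*(-3) = 18)
(-9 + (15*B(-3, -3) - 1*0)) + R = (-9 + (15*0 - 1*0)) + 18 = (-9 + (0 + 0)) + 18 = (-9 + 0) + 18 = -9 + 18 = 9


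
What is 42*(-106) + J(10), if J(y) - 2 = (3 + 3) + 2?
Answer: -4442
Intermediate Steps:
J(y) = 10 (J(y) = 2 + ((3 + 3) + 2) = 2 + (6 + 2) = 2 + 8 = 10)
42*(-106) + J(10) = 42*(-106) + 10 = -4452 + 10 = -4442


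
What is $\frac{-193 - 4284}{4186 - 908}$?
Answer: $- \frac{407}{298} \approx -1.3658$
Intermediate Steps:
$\frac{-193 - 4284}{4186 - 908} = - \frac{4477}{3278} = \left(-4477\right) \frac{1}{3278} = - \frac{407}{298}$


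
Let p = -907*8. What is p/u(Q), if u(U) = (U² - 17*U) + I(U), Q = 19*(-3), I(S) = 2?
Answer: -1814/1055 ≈ -1.7194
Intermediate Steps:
p = -7256
Q = -57
u(U) = 2 + U² - 17*U (u(U) = (U² - 17*U) + 2 = 2 + U² - 17*U)
p/u(Q) = -7256/(2 + (-57)² - 17*(-57)) = -7256/(2 + 3249 + 969) = -7256/4220 = -7256*1/4220 = -1814/1055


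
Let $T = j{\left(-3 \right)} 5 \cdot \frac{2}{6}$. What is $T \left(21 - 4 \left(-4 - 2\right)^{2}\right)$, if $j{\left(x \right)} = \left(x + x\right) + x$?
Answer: $1845$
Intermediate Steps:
$j{\left(x \right)} = 3 x$ ($j{\left(x \right)} = 2 x + x = 3 x$)
$T = -15$ ($T = 3 \left(-3\right) 5 \cdot \frac{2}{6} = \left(-9\right) 5 \cdot 2 \cdot \frac{1}{6} = \left(-45\right) \frac{1}{3} = -15$)
$T \left(21 - 4 \left(-4 - 2\right)^{2}\right) = - 15 \left(21 - 4 \left(-4 - 2\right)^{2}\right) = - 15 \left(21 - 4 \left(-6\right)^{2}\right) = - 15 \left(21 - 144\right) = \left(-15\right) \left(-123\right) = 1845$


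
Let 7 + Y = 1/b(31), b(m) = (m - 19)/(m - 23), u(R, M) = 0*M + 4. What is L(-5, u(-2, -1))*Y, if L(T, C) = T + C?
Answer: 19/3 ≈ 6.3333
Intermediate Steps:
u(R, M) = 4 (u(R, M) = 0 + 4 = 4)
b(m) = (-19 + m)/(-23 + m)
L(T, C) = C + T
Y = -19/3 (Y = -7 + 1/((-19 + 31)/(-23 + 31)) = -7 + 1/(12/8) = -7 + 1/((⅛)*12) = -7 + 1/(3/2) = -7 + ⅔ = -19/3 ≈ -6.3333)
L(-5, u(-2, -1))*Y = (4 - 5)*(-19/3) = -1*(-19/3) = 19/3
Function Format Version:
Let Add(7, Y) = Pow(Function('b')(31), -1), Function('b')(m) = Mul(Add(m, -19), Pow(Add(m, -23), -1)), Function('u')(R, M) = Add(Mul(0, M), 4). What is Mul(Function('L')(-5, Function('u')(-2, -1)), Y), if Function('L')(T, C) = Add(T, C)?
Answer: Rational(19, 3) ≈ 6.3333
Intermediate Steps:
Function('u')(R, M) = 4 (Function('u')(R, M) = Add(0, 4) = 4)
Function('b')(m) = Mul(Pow(Add(-23, m), -1), Add(-19, m)) (Function('b')(m) = Mul(Add(-19, m), Pow(Add(-23, m), -1)) = Mul(Pow(Add(-23, m), -1), Add(-19, m)))
Function('L')(T, C) = Add(C, T)
Y = Rational(-19, 3) (Y = Add(-7, Pow(Mul(Pow(Add(-23, 31), -1), Add(-19, 31)), -1)) = Add(-7, Pow(Mul(Pow(8, -1), 12), -1)) = Add(-7, Pow(Mul(Rational(1, 8), 12), -1)) = Add(-7, Pow(Rational(3, 2), -1)) = Add(-7, Rational(2, 3)) = Rational(-19, 3) ≈ -6.3333)
Mul(Function('L')(-5, Function('u')(-2, -1)), Y) = Mul(Add(4, -5), Rational(-19, 3)) = Mul(-1, Rational(-19, 3)) = Rational(19, 3)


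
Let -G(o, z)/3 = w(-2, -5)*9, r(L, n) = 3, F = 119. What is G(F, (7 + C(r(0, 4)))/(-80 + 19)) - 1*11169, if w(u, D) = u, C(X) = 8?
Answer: -11115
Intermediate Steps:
G(o, z) = 54 (G(o, z) = -(-6)*9 = -3*(-18) = 54)
G(F, (7 + C(r(0, 4)))/(-80 + 19)) - 1*11169 = 54 - 1*11169 = 54 - 11169 = -11115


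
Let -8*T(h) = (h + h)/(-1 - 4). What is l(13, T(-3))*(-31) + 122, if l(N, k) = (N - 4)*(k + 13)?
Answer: -69263/20 ≈ -3463.1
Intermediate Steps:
T(h) = h/20 (T(h) = -(h + h)/(8*(-1 - 4)) = -2*h/(8*(-5)) = -2*h*(-1)/(8*5) = -(-1)*h/20 = h/20)
l(N, k) = (-4 + N)*(13 + k)
l(13, T(-3))*(-31) + 122 = (-52 - (-3)/5 + 13*13 + 13*((1/20)*(-3)))*(-31) + 122 = (-52 - 4*(-3/20) + 169 + 13*(-3/20))*(-31) + 122 = (-52 + ⅗ + 169 - 39/20)*(-31) + 122 = (2313/20)*(-31) + 122 = -71703/20 + 122 = -69263/20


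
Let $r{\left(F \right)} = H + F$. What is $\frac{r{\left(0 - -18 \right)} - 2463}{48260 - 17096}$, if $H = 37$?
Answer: $- \frac{86}{1113} \approx -0.077269$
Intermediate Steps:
$r{\left(F \right)} = 37 + F$
$\frac{r{\left(0 - -18 \right)} - 2463}{48260 - 17096} = \frac{\left(37 + \left(0 - -18\right)\right) - 2463}{48260 - 17096} = \frac{\left(37 + \left(0 + 18\right)\right) - 2463}{31164} = \left(\left(37 + 18\right) - 2463\right) \frac{1}{31164} = \left(55 - 2463\right) \frac{1}{31164} = \left(-2408\right) \frac{1}{31164} = - \frac{86}{1113}$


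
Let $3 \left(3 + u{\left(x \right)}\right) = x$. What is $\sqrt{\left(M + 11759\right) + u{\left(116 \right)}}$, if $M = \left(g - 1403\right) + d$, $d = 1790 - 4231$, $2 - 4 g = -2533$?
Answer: $\frac{\sqrt{309039}}{6} \approx 92.652$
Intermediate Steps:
$g = \frac{2535}{4}$ ($g = \frac{1}{2} - - \frac{2533}{4} = \frac{1}{2} + \frac{2533}{4} = \frac{2535}{4} \approx 633.75$)
$u{\left(x \right)} = -3 + \frac{x}{3}$
$d = -2441$
$M = - \frac{12841}{4}$ ($M = \left(\frac{2535}{4} - 1403\right) - 2441 = - \frac{3077}{4} - 2441 = - \frac{12841}{4} \approx -3210.3$)
$\sqrt{\left(M + 11759\right) + u{\left(116 \right)}} = \sqrt{\left(- \frac{12841}{4} + 11759\right) + \left(-3 + \frac{1}{3} \cdot 116\right)} = \sqrt{\frac{34195}{4} + \left(-3 + \frac{116}{3}\right)} = \sqrt{\frac{34195}{4} + \frac{107}{3}} = \sqrt{\frac{103013}{12}} = \frac{\sqrt{309039}}{6}$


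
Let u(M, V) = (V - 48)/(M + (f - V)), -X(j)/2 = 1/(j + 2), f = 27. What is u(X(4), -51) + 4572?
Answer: 1064979/233 ≈ 4570.7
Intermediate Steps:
X(j) = -2/(2 + j) (X(j) = -2/(j + 2) = -2/(2 + j))
u(M, V) = (-48 + V)/(27 + M - V) (u(M, V) = (V - 48)/(M + (27 - V)) = (-48 + V)/(27 + M - V))
u(X(4), -51) + 4572 = (-48 - 51)/(27 - 2/(2 + 4) - 1*(-51)) + 4572 = -99/(27 - 2/6 + 51) + 4572 = -99/(27 - 2*⅙ + 51) + 4572 = -99/(27 - ⅓ + 51) + 4572 = -99/(233/3) + 4572 = (3/233)*(-99) + 4572 = -297/233 + 4572 = 1064979/233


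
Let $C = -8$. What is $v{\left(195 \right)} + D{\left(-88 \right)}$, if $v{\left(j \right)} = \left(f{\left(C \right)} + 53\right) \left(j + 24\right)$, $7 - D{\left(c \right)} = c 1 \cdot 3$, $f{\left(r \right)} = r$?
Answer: $10126$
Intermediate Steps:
$D{\left(c \right)} = 7 - 3 c$ ($D{\left(c \right)} = 7 - c 1 \cdot 3 = 7 - c 3 = 7 - 3 c$)
$v{\left(j \right)} = 1080 + 45 j$ ($v{\left(j \right)} = \left(-8 + 53\right) \left(j + 24\right) = 45 \left(24 + j\right) = 1080 + 45 j$)
$v{\left(195 \right)} + D{\left(-88 \right)} = \left(1080 + 45 \cdot 195\right) + \left(7 - -264\right) = \left(1080 + 8775\right) + \left(7 + 264\right) = 9855 + 271 = 10126$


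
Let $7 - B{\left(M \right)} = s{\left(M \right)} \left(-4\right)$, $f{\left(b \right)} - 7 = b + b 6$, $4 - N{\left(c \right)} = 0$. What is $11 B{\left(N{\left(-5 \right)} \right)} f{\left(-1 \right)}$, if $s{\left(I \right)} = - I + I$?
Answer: $0$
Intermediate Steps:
$N{\left(c \right)} = 4$ ($N{\left(c \right)} = 4 - 0 = 4 + 0 = 4$)
$f{\left(b \right)} = 7 + 7 b$ ($f{\left(b \right)} = 7 + \left(b + b 6\right) = 7 + \left(b + 6 b\right) = 7 + 7 b$)
$s{\left(I \right)} = 0$
$B{\left(M \right)} = 7$ ($B{\left(M \right)} = 7 - 0 \left(-4\right) = 7 - 0 = 7 + 0 = 7$)
$11 B{\left(N{\left(-5 \right)} \right)} f{\left(-1 \right)} = 11 \cdot 7 \left(7 + 7 \left(-1\right)\right) = 77 \left(7 - 7\right) = 77 \cdot 0 = 0$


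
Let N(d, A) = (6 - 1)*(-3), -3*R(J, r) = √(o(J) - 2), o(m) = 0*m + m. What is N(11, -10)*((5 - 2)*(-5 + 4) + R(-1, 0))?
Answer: 45 + 5*I*√3 ≈ 45.0 + 8.6602*I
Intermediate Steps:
o(m) = m (o(m) = 0 + m = m)
R(J, r) = -√(-2 + J)/3 (R(J, r) = -√(J - 2)/3 = -√(-2 + J)/3)
N(d, A) = -15 (N(d, A) = 5*(-3) = -15)
N(11, -10)*((5 - 2)*(-5 + 4) + R(-1, 0)) = -15*((5 - 2)*(-5 + 4) - √(-2 - 1)/3) = -15*(3*(-1) - I*√3/3) = -15*(-3 - I*√3/3) = 45 + 5*I*√3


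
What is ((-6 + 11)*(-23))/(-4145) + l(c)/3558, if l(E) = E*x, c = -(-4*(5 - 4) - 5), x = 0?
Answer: 23/829 ≈ 0.027744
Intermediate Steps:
c = 9 (c = -(-4*1 - 5) = -(-4 - 5) = -1*(-9) = 9)
l(E) = 0 (l(E) = E*0 = 0)
((-6 + 11)*(-23))/(-4145) + l(c)/3558 = ((-6 + 11)*(-23))/(-4145) + 0/3558 = (5*(-23))*(-1/4145) + 0*(1/3558) = -115*(-1/4145) + 0 = 23/829 + 0 = 23/829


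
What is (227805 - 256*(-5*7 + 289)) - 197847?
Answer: -35066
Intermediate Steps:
(227805 - 256*(-5*7 + 289)) - 197847 = (227805 - 256*(-35 + 289)) - 197847 = (227805 - 256*254) - 197847 = (227805 - 65024) - 197847 = 162781 - 197847 = -35066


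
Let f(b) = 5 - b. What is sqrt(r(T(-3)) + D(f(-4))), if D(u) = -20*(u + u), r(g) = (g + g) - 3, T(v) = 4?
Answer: I*sqrt(355) ≈ 18.841*I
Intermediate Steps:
r(g) = -3 + 2*g (r(g) = 2*g - 3 = -3 + 2*g)
D(u) = -40*u
sqrt(r(T(-3)) + D(f(-4))) = sqrt((-3 + 2*4) - 40*(5 - 1*(-4))) = sqrt((-3 + 8) - 40*(5 + 4)) = sqrt(5 - 40*9) = sqrt(5 - 360) = sqrt(-355) = I*sqrt(355)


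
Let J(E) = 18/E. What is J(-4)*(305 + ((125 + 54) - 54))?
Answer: -1935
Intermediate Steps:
J(-4)*(305 + ((125 + 54) - 54)) = (18/(-4))*(305 + ((125 + 54) - 54)) = (18*(-1/4))*(305 + (179 - 54)) = -9*(305 + 125)/2 = -9/2*430 = -1935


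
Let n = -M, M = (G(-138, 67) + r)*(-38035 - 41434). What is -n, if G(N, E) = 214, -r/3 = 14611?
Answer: 3466358311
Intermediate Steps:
r = -43833 (r = -3*14611 = -43833)
M = 3466358311 (M = (214 - 43833)*(-38035 - 41434) = -43619*(-79469) = 3466358311)
n = -3466358311 (n = -1*3466358311 = -3466358311)
-n = -1*(-3466358311) = 3466358311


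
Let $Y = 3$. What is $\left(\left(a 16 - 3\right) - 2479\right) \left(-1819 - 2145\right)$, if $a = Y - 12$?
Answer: $10409464$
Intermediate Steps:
$a = -9$ ($a = 3 - 12 = -9$)
$\left(\left(a 16 - 3\right) - 2479\right) \left(-1819 - 2145\right) = \left(\left(\left(-9\right) 16 - 3\right) - 2479\right) \left(-1819 - 2145\right) = \left(\left(-144 - 3\right) - 2479\right) \left(-3964\right) = \left(-147 - 2479\right) \left(-3964\right) = \left(-2626\right) \left(-3964\right) = 10409464$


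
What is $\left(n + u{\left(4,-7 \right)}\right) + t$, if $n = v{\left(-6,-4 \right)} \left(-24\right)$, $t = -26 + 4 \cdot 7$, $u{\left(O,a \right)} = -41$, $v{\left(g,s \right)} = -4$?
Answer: $57$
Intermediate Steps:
$t = 2$ ($t = -26 + 28 = 2$)
$n = 96$ ($n = \left(-4\right) \left(-24\right) = 96$)
$\left(n + u{\left(4,-7 \right)}\right) + t = \left(96 - 41\right) + 2 = 55 + 2 = 57$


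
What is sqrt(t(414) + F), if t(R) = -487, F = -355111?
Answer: I*sqrt(355598) ≈ 596.32*I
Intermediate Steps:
sqrt(t(414) + F) = sqrt(-487 - 355111) = sqrt(-355598) = I*sqrt(355598)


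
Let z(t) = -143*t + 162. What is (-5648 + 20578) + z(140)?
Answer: -4928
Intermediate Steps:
z(t) = 162 - 143*t
(-5648 + 20578) + z(140) = (-5648 + 20578) + (162 - 143*140) = 14930 + (162 - 20020) = 14930 - 19858 = -4928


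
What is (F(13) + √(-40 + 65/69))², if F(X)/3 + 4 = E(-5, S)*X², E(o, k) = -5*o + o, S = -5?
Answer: 7077767801/69 + 47264*I*√3795/23 ≈ 1.0258e+8 + 1.2659e+5*I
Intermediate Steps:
E(o, k) = -4*o
F(X) = -12 + 60*X² (F(X) = -12 + 3*((-4*(-5))*X²) = -12 + 3*(20*X²) = -12 + 60*X²)
(F(13) + √(-40 + 65/69))² = ((-12 + 60*13²) + √(-40 + 65/69))² = ((-12 + 60*169) + √(-40 + 65*(1/69)))² = ((-12 + 10140) + √(-40 + 65/69))² = (10128 + √(-2695/69))² = (10128 + 7*I*√3795/69)²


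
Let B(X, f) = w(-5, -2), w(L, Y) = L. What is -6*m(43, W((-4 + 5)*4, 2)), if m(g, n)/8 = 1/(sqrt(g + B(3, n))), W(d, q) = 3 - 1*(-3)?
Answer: -24*sqrt(38)/19 ≈ -7.7866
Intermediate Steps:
B(X, f) = -5
W(d, q) = 6 (W(d, q) = 3 + 3 = 6)
m(g, n) = 8/sqrt(-5 + g) (m(g, n) = 8/(sqrt(g - 5)) = 8/(sqrt(-5 + g)) = 8/sqrt(-5 + g))
-6*m(43, W((-4 + 5)*4, 2)) = -48/sqrt(-5 + 43) = -48/sqrt(38) = -48*sqrt(38)/38 = -24*sqrt(38)/19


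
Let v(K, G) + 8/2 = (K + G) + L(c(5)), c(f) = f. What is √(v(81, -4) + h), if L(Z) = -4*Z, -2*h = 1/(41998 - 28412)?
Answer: √9782701195/13586 ≈ 7.2801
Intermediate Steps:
h = -1/27172 (h = -1/(2*(41998 - 28412)) = -½/13586 = -½*1/13586 = -1/27172 ≈ -3.6803e-5)
v(K, G) = -24 + G + K (v(K, G) = -4 + ((K + G) - 4*5) = -4 + ((G + K) - 20) = -4 + (-20 + G + K) = -24 + G + K)
√(v(81, -4) + h) = √((-24 - 4 + 81) - 1/27172) = √(53 - 1/27172) = √(1440115/27172) = √9782701195/13586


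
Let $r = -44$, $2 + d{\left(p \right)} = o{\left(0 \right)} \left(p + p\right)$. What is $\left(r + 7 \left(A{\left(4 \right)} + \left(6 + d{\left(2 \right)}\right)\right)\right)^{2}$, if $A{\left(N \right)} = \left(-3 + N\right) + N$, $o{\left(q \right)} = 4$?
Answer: $17161$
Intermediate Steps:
$d{\left(p \right)} = -2 + 8 p$ ($d{\left(p \right)} = -2 + 4 \left(p + p\right) = -2 + 4 \cdot 2 p = -2 + 8 p$)
$A{\left(N \right)} = -3 + 2 N$
$\left(r + 7 \left(A{\left(4 \right)} + \left(6 + d{\left(2 \right)}\right)\right)\right)^{2} = \left(-44 + 7 \left(\left(-3 + 2 \cdot 4\right) + \left(6 + \left(-2 + 8 \cdot 2\right)\right)\right)\right)^{2} = \left(-44 + 7 \left(\left(-3 + 8\right) + \left(6 + \left(-2 + 16\right)\right)\right)\right)^{2} = \left(-44 + 7 \left(5 + \left(6 + 14\right)\right)\right)^{2} = \left(-44 + 7 \left(5 + 20\right)\right)^{2} = \left(-44 + 7 \cdot 25\right)^{2} = \left(-44 + 175\right)^{2} = 131^{2} = 17161$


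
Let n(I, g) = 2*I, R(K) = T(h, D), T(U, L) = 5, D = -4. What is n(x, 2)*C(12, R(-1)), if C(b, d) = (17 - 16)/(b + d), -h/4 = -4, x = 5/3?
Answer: 10/51 ≈ 0.19608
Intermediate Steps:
x = 5/3 (x = 5*(⅓) = 5/3 ≈ 1.6667)
h = 16 (h = -4*(-4) = 16)
R(K) = 5
C(b, d) = 1/(b + d)
n(x, 2)*C(12, R(-1)) = (2*(5/3))/(12 + 5) = (10/3)/17 = (10/3)*(1/17) = 10/51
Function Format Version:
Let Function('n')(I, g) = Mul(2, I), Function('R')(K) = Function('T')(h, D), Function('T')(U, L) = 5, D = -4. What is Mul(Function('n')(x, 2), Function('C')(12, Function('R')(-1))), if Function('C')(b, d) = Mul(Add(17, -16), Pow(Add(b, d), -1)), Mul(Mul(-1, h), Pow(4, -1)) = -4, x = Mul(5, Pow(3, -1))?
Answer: Rational(10, 51) ≈ 0.19608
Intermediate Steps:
x = Rational(5, 3) (x = Mul(5, Rational(1, 3)) = Rational(5, 3) ≈ 1.6667)
h = 16 (h = Mul(-4, -4) = 16)
Function('R')(K) = 5
Function('C')(b, d) = Pow(Add(b, d), -1) (Function('C')(b, d) = Mul(1, Pow(Add(b, d), -1)) = Pow(Add(b, d), -1))
Mul(Function('n')(x, 2), Function('C')(12, Function('R')(-1))) = Mul(Mul(2, Rational(5, 3)), Pow(Add(12, 5), -1)) = Mul(Rational(10, 3), Pow(17, -1)) = Mul(Rational(10, 3), Rational(1, 17)) = Rational(10, 51)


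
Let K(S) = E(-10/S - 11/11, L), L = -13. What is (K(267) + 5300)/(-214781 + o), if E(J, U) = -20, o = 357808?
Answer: 5280/143027 ≈ 0.036916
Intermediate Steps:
K(S) = -20
(K(267) + 5300)/(-214781 + o) = (-20 + 5300)/(-214781 + 357808) = 5280/143027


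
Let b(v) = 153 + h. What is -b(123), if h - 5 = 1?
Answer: -159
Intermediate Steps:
h = 6 (h = 5 + 1 = 6)
b(v) = 159 (b(v) = 153 + 6 = 159)
-b(123) = -1*159 = -159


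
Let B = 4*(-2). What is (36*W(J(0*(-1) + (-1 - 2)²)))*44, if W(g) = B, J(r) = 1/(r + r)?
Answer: -12672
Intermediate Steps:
B = -8
J(r) = 1/(2*r)
W(g) = -8
(36*W(J(0*(-1) + (-1 - 2)²)))*44 = (36*(-8))*44 = -288*44 = -12672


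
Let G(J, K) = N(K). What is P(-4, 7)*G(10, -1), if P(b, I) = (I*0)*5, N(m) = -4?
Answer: 0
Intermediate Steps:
G(J, K) = -4
P(b, I) = 0 (P(b, I) = 0*5 = 0)
P(-4, 7)*G(10, -1) = 0*(-4) = 0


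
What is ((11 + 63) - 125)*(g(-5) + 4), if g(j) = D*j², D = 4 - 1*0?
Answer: -5304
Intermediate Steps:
D = 4 (D = 4 + 0 = 4)
g(j) = 4*j²
((11 + 63) - 125)*(g(-5) + 4) = ((11 + 63) - 125)*(4*(-5)² + 4) = (74 - 125)*(4*25 + 4) = -51*(100 + 4) = -51*104 = -5304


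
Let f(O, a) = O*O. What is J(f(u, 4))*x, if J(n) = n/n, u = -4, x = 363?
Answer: 363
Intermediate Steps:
f(O, a) = O**2
J(n) = 1
J(f(u, 4))*x = 1*363 = 363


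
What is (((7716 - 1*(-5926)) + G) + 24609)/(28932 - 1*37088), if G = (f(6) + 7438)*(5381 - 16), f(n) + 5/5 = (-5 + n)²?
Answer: -39943121/8156 ≈ -4897.4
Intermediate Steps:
f(n) = -1 + (-5 + n)²
G = 39904870 (G = ((-1 + (-5 + 6)²) + 7438)*(5381 - 16) = ((-1 + 1²) + 7438)*5365 = ((-1 + 1) + 7438)*5365 = (0 + 7438)*5365 = 7438*5365 = 39904870)
(((7716 - 1*(-5926)) + G) + 24609)/(28932 - 1*37088) = (((7716 - 1*(-5926)) + 39904870) + 24609)/(28932 - 1*37088) = (((7716 + 5926) + 39904870) + 24609)/(28932 - 37088) = ((13642 + 39904870) + 24609)/(-8156) = (39918512 + 24609)*(-1/8156) = 39943121*(-1/8156) = -39943121/8156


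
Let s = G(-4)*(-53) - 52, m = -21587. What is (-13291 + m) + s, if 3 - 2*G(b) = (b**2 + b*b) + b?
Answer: -68535/2 ≈ -34268.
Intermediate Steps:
G(b) = 3/2 - b**2 - b/2 (G(b) = 3/2 - ((b**2 + b*b) + b)/2 = 3/2 - ((b**2 + b**2) + b)/2 = 3/2 - (2*b**2 + b)/2 = 3/2 - (b + 2*b**2)/2 = 3/2 + (-b**2 - b/2) = 3/2 - b**2 - b/2)
s = 1221/2 (s = (3/2 - 1*(-4)**2 - 1/2*(-4))*(-53) - 52 = (3/2 - 1*16 + 2)*(-53) - 52 = (3/2 - 16 + 2)*(-53) - 52 = -25/2*(-53) - 52 = 1325/2 - 52 = 1221/2 ≈ 610.50)
(-13291 + m) + s = (-13291 - 21587) + 1221/2 = -34878 + 1221/2 = -68535/2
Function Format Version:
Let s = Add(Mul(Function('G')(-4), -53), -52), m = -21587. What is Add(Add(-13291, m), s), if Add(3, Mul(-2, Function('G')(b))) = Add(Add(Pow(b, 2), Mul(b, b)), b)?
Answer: Rational(-68535, 2) ≈ -34268.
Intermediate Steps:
Function('G')(b) = Add(Rational(3, 2), Mul(-1, Pow(b, 2)), Mul(Rational(-1, 2), b)) (Function('G')(b) = Add(Rational(3, 2), Mul(Rational(-1, 2), Add(Add(Pow(b, 2), Mul(b, b)), b))) = Add(Rational(3, 2), Mul(Rational(-1, 2), Add(Add(Pow(b, 2), Pow(b, 2)), b))) = Add(Rational(3, 2), Mul(Rational(-1, 2), Add(Mul(2, Pow(b, 2)), b))) = Add(Rational(3, 2), Mul(Rational(-1, 2), Add(b, Mul(2, Pow(b, 2))))) = Add(Rational(3, 2), Add(Mul(-1, Pow(b, 2)), Mul(Rational(-1, 2), b))) = Add(Rational(3, 2), Mul(-1, Pow(b, 2)), Mul(Rational(-1, 2), b)))
s = Rational(1221, 2) (s = Add(Mul(Add(Rational(3, 2), Mul(-1, Pow(-4, 2)), Mul(Rational(-1, 2), -4)), -53), -52) = Add(Mul(Add(Rational(3, 2), Mul(-1, 16), 2), -53), -52) = Add(Mul(Add(Rational(3, 2), -16, 2), -53), -52) = Add(Mul(Rational(-25, 2), -53), -52) = Add(Rational(1325, 2), -52) = Rational(1221, 2) ≈ 610.50)
Add(Add(-13291, m), s) = Add(Add(-13291, -21587), Rational(1221, 2)) = Add(-34878, Rational(1221, 2)) = Rational(-68535, 2)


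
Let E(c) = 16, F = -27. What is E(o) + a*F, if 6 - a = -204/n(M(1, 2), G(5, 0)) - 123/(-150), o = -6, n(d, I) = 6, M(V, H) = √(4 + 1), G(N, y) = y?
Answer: -52093/50 ≈ -1041.9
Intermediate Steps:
M(V, H) = √5
a = 1959/50 (a = 6 - (-204/6 - 123/(-150)) = 6 - (-204*⅙ - 123*(-1/150)) = 6 - (-34 + 41/50) = 6 - 1*(-1659/50) = 6 + 1659/50 = 1959/50 ≈ 39.180)
E(o) + a*F = 16 + (1959/50)*(-27) = 16 - 52893/50 = -52093/50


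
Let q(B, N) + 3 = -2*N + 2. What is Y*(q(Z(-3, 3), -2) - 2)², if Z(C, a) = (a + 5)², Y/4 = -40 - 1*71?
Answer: -444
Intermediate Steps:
Y = -444 (Y = 4*(-40 - 1*71) = 4*(-40 - 71) = 4*(-111) = -444)
Z(C, a) = (5 + a)²
q(B, N) = -1 - 2*N (q(B, N) = -3 + (-2*N + 2) = -3 + (2 - 2*N) = -1 - 2*N)
Y*(q(Z(-3, 3), -2) - 2)² = -444*((-1 - 2*(-2)) - 2)² = -444*((-1 + 4) - 2)² = -444*(3 - 2)² = -444*1² = -444*1 = -444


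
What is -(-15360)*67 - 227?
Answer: 1028893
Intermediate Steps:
-(-15360)*67 - 227 = -1280*(-804) - 227 = 1029120 - 227 = 1028893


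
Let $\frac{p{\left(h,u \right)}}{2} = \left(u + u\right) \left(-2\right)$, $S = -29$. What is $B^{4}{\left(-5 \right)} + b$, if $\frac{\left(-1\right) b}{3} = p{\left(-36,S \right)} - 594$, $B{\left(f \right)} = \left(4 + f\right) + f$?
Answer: $2382$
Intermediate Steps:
$p{\left(h,u \right)} = - 8 u$ ($p{\left(h,u \right)} = 2 \left(u + u\right) \left(-2\right) = 2 \cdot 2 u \left(-2\right) = 2 \left(- 4 u\right) = - 8 u$)
$B{\left(f \right)} = 4 + 2 f$
$b = 1086$ ($b = - 3 \left(\left(-8\right) \left(-29\right) - 594\right) = - 3 \left(232 - 594\right) = \left(-3\right) \left(-362\right) = 1086$)
$B^{4}{\left(-5 \right)} + b = \left(4 + 2 \left(-5\right)\right)^{4} + 1086 = \left(4 - 10\right)^{4} + 1086 = \left(-6\right)^{4} + 1086 = 1296 + 1086 = 2382$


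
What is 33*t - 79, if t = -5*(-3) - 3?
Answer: 317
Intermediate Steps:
t = 12 (t = 15 - 3 = 12)
33*t - 79 = 33*12 - 79 = 396 - 79 = 317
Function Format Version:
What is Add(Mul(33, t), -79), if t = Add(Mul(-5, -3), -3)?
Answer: 317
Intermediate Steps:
t = 12 (t = Add(15, -3) = 12)
Add(Mul(33, t), -79) = Add(Mul(33, 12), -79) = Add(396, -79) = 317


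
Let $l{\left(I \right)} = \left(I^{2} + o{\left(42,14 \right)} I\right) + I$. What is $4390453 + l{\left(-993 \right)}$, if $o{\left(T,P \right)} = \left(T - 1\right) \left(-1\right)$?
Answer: $5416222$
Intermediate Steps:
$o{\left(T,P \right)} = 1 - T$ ($o{\left(T,P \right)} = \left(-1 + T\right) \left(-1\right) = 1 - T$)
$l{\left(I \right)} = I^{2} - 40 I$ ($l{\left(I \right)} = \left(I^{2} + \left(1 - 42\right) I\right) + I = \left(I^{2} - 41 I\right) + I = I^{2} - 40 I$)
$4390453 + l{\left(-993 \right)} = 4390453 - 993 \left(-40 - 993\right) = 4390453 - -1025769 = 4390453 + 1025769 = 5416222$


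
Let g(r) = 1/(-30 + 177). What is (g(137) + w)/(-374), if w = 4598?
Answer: -675907/54978 ≈ -12.294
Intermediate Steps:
g(r) = 1/147
(g(137) + w)/(-374) = (1/147 + 4598)/(-374) = (675907/147)*(-1/374) = -675907/54978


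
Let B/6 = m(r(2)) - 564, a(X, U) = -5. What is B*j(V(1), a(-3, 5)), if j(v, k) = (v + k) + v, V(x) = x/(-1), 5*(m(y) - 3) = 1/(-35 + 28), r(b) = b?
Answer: 117816/5 ≈ 23563.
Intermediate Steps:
m(y) = 104/35 (m(y) = 3 + 1/(5*(-35 + 28)) = 3 + (⅕)/(-7) = 3 + (⅕)*(-⅐) = 3 - 1/35 = 104/35)
V(x) = -x (V(x) = x*(-1) = -x)
j(v, k) = k + 2*v (j(v, k) = (k + v) + v = k + 2*v)
B = -117816/35 (B = 6*(104/35 - 564) = 6*(-19636/35) = -117816/35 ≈ -3366.2)
B*j(V(1), a(-3, 5)) = -117816*(-5 + 2*(-1*1))/35 = -117816*(-5 + 2*(-1))/35 = -117816*(-5 - 2)/35 = -117816/35*(-7) = 117816/5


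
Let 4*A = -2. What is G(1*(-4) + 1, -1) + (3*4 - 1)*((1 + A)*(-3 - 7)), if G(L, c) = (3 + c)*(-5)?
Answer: -65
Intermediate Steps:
A = -½ (A = (¼)*(-2) = -½ ≈ -0.50000)
G(L, c) = -15 - 5*c
G(1*(-4) + 1, -1) + (3*4 - 1)*((1 + A)*(-3 - 7)) = (-15 - 5*(-1)) + (3*4 - 1)*((1 - ½)*(-3 - 7)) = (-15 + 5) + (12 - 1)*((½)*(-10)) = -10 + 11*(-5) = -10 - 55 = -65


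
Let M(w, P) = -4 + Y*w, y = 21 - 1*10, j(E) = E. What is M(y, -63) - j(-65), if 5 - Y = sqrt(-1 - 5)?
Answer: 116 - 11*I*sqrt(6) ≈ 116.0 - 26.944*I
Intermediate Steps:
Y = 5 - I*sqrt(6) (Y = 5 - sqrt(-1 - 5) = 5 - sqrt(-6) = 5 - I*sqrt(6) ≈ 5.0 - 2.4495*I)
y = 11 (y = 21 - 10 = 11)
M(w, P) = -4 + w*(5 - I*sqrt(6)) (M(w, P) = -4 + (5 - I*sqrt(6))*w = -4 + w*(5 - I*sqrt(6)))
M(y, -63) - j(-65) = (-4 + 11*(5 - I*sqrt(6))) - 1*(-65) = (-4 + (55 - 11*I*sqrt(6))) + 65 = (51 - 11*I*sqrt(6)) + 65 = 116 - 11*I*sqrt(6)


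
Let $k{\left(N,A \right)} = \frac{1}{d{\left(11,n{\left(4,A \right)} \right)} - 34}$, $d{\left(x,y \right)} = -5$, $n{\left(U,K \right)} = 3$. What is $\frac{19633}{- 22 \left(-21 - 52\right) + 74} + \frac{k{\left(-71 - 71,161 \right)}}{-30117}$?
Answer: $\frac{7686732353}{657755280} \approx 11.686$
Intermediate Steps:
$k{\left(N,A \right)} = - \frac{1}{39}$ ($k{\left(N,A \right)} = \frac{1}{-5 - 34} = \frac{1}{-39} = - \frac{1}{39}$)
$\frac{19633}{- 22 \left(-21 - 52\right) + 74} + \frac{k{\left(-71 - 71,161 \right)}}{-30117} = \frac{19633}{- 22 \left(-21 - 52\right) + 74} - \frac{1}{39 \left(-30117\right)} = \frac{19633}{\left(-22\right) \left(-73\right) + 74} - - \frac{1}{1174563} = \frac{19633}{1606 + 74} + \frac{1}{1174563} = \frac{19633}{1680} + \frac{1}{1174563} = \frac{7686732353}{657755280}$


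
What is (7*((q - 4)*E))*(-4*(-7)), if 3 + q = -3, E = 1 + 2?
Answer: -5880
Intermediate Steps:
E = 3
q = -6 (q = -3 - 3 = -6)
(7*((q - 4)*E))*(-4*(-7)) = (7*((-6 - 4)*3))*(-4*(-7)) = (7*(-10*3))*28 = (7*(-30))*28 = -210*28 = -5880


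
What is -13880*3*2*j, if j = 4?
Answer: -333120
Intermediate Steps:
-13880*3*2*j = -13880*3*2*4 = -83280*4 = -13880*24 = -333120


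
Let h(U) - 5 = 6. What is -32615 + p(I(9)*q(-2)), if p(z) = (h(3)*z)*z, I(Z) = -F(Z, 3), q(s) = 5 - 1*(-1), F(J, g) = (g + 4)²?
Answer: 918181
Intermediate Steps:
h(U) = 11 (h(U) = 5 + 6 = 11)
F(J, g) = (4 + g)²
q(s) = 6 (q(s) = 5 + 1 = 6)
I(Z) = -49 (I(Z) = -(4 + 3)² = -1*7² = -1*49 = -49)
p(z) = 11*z² (p(z) = (11*z)*z = 11*z²)
-32615 + p(I(9)*q(-2)) = -32615 + 11*(-49*6)² = -32615 + 11*(-294)² = -32615 + 11*86436 = -32615 + 950796 = 918181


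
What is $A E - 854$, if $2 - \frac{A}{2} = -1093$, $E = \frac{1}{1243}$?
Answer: $- \frac{1059332}{1243} \approx -852.24$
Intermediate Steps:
$E = \frac{1}{1243} \approx 0.00080451$
$A = 2190$ ($A = 4 - -2186 = 4 + 2186 = 2190$)
$A E - 854 = 2190 \cdot \frac{1}{1243} - 854 = \frac{2190}{1243} - 854 = - \frac{1059332}{1243}$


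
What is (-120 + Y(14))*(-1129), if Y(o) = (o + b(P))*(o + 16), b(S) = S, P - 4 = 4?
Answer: -609660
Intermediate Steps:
P = 8 (P = 4 + 4 = 8)
Y(o) = (8 + o)*(16 + o) (Y(o) = (o + 8)*(o + 16) = (8 + o)*(16 + o))
(-120 + Y(14))*(-1129) = (-120 + (128 + 14² + 24*14))*(-1129) = (-120 + (128 + 196 + 336))*(-1129) = (-120 + 660)*(-1129) = 540*(-1129) = -609660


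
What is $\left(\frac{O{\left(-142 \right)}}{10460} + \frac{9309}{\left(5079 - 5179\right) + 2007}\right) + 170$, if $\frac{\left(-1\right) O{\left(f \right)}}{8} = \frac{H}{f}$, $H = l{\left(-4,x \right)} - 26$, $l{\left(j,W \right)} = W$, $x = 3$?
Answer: $\frac{61919047974}{354063155} \approx 174.88$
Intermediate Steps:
$H = -23$ ($H = 3 - 26 = -23$)
$O{\left(f \right)} = \frac{184}{f}$ ($O{\left(f \right)} = - 8 \left(- \frac{23}{f}\right) = \frac{184}{f}$)
$\left(\frac{O{\left(-142 \right)}}{10460} + \frac{9309}{\left(5079 - 5179\right) + 2007}\right) + 170 = \left(\frac{184 \frac{1}{-142}}{10460} + \frac{9309}{\left(5079 - 5179\right) + 2007}\right) + 170 = \left(184 \left(- \frac{1}{142}\right) \frac{1}{10460} + \frac{9309}{-100 + 2007}\right) + 170 = \left(\left(- \frac{92}{71}\right) \frac{1}{10460} + \frac{9309}{1907}\right) + 170 = \left(- \frac{23}{185665} + 9309 \cdot \frac{1}{1907}\right) + 170 = \left(- \frac{23}{185665} + \frac{9309}{1907}\right) + 170 = \frac{1728311624}{354063155} + 170 = \frac{61919047974}{354063155}$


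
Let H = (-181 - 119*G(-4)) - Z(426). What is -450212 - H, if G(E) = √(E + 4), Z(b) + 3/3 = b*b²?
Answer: 76858744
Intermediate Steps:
Z(b) = -1 + b³ (Z(b) = -1 + b*b² = -1 + b³)
G(E) = √(4 + E)
H = -77308956 (H = (-181 - 119*√(4 - 4)) - (-1 + 426³) = (-181 - 119*√0) - (-1 + 77308776) = (-181 - 119*0) - 1*77308775 = (-181 + 0) - 77308775 = -181 - 77308775 = -77308956)
-450212 - H = -450212 - 1*(-77308956) = -450212 + 77308956 = 76858744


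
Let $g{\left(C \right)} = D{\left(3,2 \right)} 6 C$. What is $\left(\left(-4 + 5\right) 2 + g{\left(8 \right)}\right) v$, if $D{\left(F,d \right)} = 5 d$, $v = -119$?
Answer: $-57358$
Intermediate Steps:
$g{\left(C \right)} = 60 C$ ($g{\left(C \right)} = 5 \cdot 2 \cdot 6 C = 10 \cdot 6 C = 60 C$)
$\left(\left(-4 + 5\right) 2 + g{\left(8 \right)}\right) v = \left(\left(-4 + 5\right) 2 + 60 \cdot 8\right) \left(-119\right) = \left(1 \cdot 2 + 480\right) \left(-119\right) = \left(2 + 480\right) \left(-119\right) = 482 \left(-119\right) = -57358$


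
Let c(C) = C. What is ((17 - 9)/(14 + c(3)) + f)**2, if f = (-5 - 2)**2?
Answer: 707281/289 ≈ 2447.3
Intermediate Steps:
f = 49 (f = (-7)**2 = 49)
((17 - 9)/(14 + c(3)) + f)**2 = ((17 - 9)/(14 + 3) + 49)**2 = (8/17 + 49)**2 = (841/17)**2 = 707281/289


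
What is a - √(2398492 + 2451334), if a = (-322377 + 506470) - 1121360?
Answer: -937267 - √4849826 ≈ -9.3947e+5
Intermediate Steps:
a = -937267 (a = 184093 - 1121360 = -937267)
a - √(2398492 + 2451334) = -937267 - √(2398492 + 2451334) = -937267 - √4849826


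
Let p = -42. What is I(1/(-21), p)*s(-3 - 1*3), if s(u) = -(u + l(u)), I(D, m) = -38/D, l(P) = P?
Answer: 9576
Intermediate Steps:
s(u) = -2*u (s(u) = -(u + u) = -2*u)
I(1/(-21), p)*s(-3 - 1*3) = (-38/(1/(-21)))*(-2*(-3 - 1*3)) = (-38/(-1/21))*(-2*(-3 - 3)) = (-38*(-21))*(-2*(-6)) = 798*12 = 9576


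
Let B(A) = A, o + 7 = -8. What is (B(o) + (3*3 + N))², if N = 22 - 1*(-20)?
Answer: 1296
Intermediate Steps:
N = 42 (N = 22 + 20 = 42)
o = -15 (o = -7 - 8 = -15)
(B(o) + (3*3 + N))² = (-15 + (3*3 + 42))² = (-15 + (9 + 42))² = (-15 + 51)² = 36² = 1296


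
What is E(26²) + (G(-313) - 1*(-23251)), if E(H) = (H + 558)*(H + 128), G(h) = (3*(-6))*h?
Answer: 1021021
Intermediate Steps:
G(h) = -18*h
E(H) = (128 + H)*(558 + H) (E(H) = (558 + H)*(128 + H) = (128 + H)*(558 + H))
E(26²) + (G(-313) - 1*(-23251)) = (71424 + (26²)² + 686*26²) + (-18*(-313) - 1*(-23251)) = (71424 + 676² + 686*676) + (5634 + 23251) = (71424 + 456976 + 463736) + 28885 = 992136 + 28885 = 1021021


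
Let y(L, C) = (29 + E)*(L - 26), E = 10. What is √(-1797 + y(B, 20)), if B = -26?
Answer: 15*I*√17 ≈ 61.847*I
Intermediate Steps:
y(L, C) = -1014 + 39*L (y(L, C) = (29 + 10)*(L - 26) = 39*(-26 + L) = -1014 + 39*L)
√(-1797 + y(B, 20)) = √(-1797 + (-1014 + 39*(-26))) = √(-1797 + (-1014 - 1014)) = √(-1797 - 2028) = √(-3825) = 15*I*√17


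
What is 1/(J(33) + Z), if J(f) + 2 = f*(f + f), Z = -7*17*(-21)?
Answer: 1/4675 ≈ 0.00021390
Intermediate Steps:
Z = 2499 (Z = -119*(-21) = 2499)
J(f) = -2 + 2*f² (J(f) = -2 + f*(f + f) = -2 + f*(2*f) = -2 + 2*f²)
1/(J(33) + Z) = 1/((-2 + 2*33²) + 2499) = 1/((-2 + 2*1089) + 2499) = 1/((-2 + 2178) + 2499) = 1/(2176 + 2499) = 1/4675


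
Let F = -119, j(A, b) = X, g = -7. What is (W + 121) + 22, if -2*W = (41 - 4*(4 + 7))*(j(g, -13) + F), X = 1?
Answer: -34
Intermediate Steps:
j(A, b) = 1
W = -177 (W = -(41 - 4*(4 + 7))*(1 - 119)/2 = -(41 - 4*11)*(-118)/2 = -(41 - 44)*(-118)/2 = -(-3)*(-118)/2 = -1/2*354 = -177)
(W + 121) + 22 = (-177 + 121) + 22 = -56 + 22 = -34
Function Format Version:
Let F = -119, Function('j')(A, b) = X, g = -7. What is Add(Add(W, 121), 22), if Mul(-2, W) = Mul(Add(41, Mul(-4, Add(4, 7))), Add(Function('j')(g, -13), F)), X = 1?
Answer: -34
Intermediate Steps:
Function('j')(A, b) = 1
W = -177 (W = Mul(Rational(-1, 2), Mul(Add(41, Mul(-4, Add(4, 7))), Add(1, -119))) = Mul(Rational(-1, 2), Mul(Add(41, Mul(-4, 11)), -118)) = Mul(Rational(-1, 2), Mul(Add(41, -44), -118)) = Mul(Rational(-1, 2), Mul(-3, -118)) = Mul(Rational(-1, 2), 354) = -177)
Add(Add(W, 121), 22) = Add(Add(-177, 121), 22) = Add(-56, 22) = -34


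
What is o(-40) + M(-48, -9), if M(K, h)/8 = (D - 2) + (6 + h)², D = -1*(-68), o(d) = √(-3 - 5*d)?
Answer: 600 + √197 ≈ 614.04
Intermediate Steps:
D = 68
M(K, h) = 528 + 8*(6 + h)² (M(K, h) = 8*((68 - 2) + (6 + h)²) = 8*(66 + (6 + h)²) = 528 + 8*(6 + h)²)
o(-40) + M(-48, -9) = √(-3 - 5*(-40)) + (528 + 8*(6 - 9)²) = √(-3 + 200) + (528 + 8*(-3)²) = √197 + (528 + 8*9) = √197 + (528 + 72) = √197 + 600 = 600 + √197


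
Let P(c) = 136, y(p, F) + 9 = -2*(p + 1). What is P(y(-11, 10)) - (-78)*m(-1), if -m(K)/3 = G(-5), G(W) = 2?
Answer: -332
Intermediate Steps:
m(K) = -6 (m(K) = -3*2 = -6)
y(p, F) = -11 - 2*p (y(p, F) = -9 - 2*(p + 1) = -9 - 2*(1 + p) = -9 + (-2 - 2*p) = -11 - 2*p)
P(y(-11, 10)) - (-78)*m(-1) = 136 - (-78)*(-6) = 136 - 1*468 = 136 - 468 = -332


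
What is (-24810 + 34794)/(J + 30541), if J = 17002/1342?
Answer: 837408/2562689 ≈ 0.32677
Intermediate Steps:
J = 8501/671 (J = 17002*(1/1342) = 8501/671 ≈ 12.669)
(-24810 + 34794)/(J + 30541) = (-24810 + 34794)/(8501/671 + 30541) = 9984/(20501512/671) = 9984*(671/20501512) = 837408/2562689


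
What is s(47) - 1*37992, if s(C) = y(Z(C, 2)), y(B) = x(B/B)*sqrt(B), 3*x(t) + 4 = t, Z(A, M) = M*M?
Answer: -37994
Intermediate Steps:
Z(A, M) = M**2
x(t) = -4/3 + t/3
y(B) = -sqrt(B) (y(B) = (-4/3 + (B/B)/3)*sqrt(B) = (-4/3 + (1/3)*1)*sqrt(B) = (-4/3 + 1/3)*sqrt(B) = -sqrt(B))
s(C) = -2 (s(C) = -sqrt(2**2) = -sqrt(4) = -1*2 = -2)
s(47) - 1*37992 = -2 - 1*37992 = -2 - 37992 = -37994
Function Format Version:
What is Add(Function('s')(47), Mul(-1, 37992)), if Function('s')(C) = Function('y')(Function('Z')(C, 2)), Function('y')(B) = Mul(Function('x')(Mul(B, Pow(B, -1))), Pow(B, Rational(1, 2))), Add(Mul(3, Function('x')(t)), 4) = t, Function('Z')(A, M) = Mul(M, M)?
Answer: -37994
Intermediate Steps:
Function('Z')(A, M) = Pow(M, 2)
Function('x')(t) = Add(Rational(-4, 3), Mul(Rational(1, 3), t))
Function('y')(B) = Mul(-1, Pow(B, Rational(1, 2))) (Function('y')(B) = Mul(Add(Rational(-4, 3), Mul(Rational(1, 3), Mul(B, Pow(B, -1)))), Pow(B, Rational(1, 2))) = Mul(Add(Rational(-4, 3), Mul(Rational(1, 3), 1)), Pow(B, Rational(1, 2))) = Mul(Add(Rational(-4, 3), Rational(1, 3)), Pow(B, Rational(1, 2))) = Mul(-1, Pow(B, Rational(1, 2))))
Function('s')(C) = -2 (Function('s')(C) = Mul(-1, Pow(Pow(2, 2), Rational(1, 2))) = Mul(-1, Pow(4, Rational(1, 2))) = Mul(-1, 2) = -2)
Add(Function('s')(47), Mul(-1, 37992)) = Add(-2, Mul(-1, 37992)) = Add(-2, -37992) = -37994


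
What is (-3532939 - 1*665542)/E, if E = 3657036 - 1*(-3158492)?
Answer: -4198481/6815528 ≈ -0.61602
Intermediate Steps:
E = 6815528 (E = 3657036 + 3158492 = 6815528)
(-3532939 - 1*665542)/E = (-3532939 - 1*665542)/6815528 = (-3532939 - 665542)*(1/6815528) = -4198481*1/6815528 = -4198481/6815528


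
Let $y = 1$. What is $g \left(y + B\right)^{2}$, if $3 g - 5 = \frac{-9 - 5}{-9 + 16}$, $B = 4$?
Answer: $25$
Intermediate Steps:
$g = 1$ ($g = \frac{5}{3} + \frac{\left(-9 - 5\right) \frac{1}{-9 + 16}}{3} = \frac{5}{3} + \frac{\left(-14\right) \frac{1}{7}}{3} = \frac{5}{3} + \frac{1}{3} \left(-2\right) = \frac{5}{3} - \frac{2}{3} = 1$)
$g \left(y + B\right)^{2} = 1 \left(1 + 4\right)^{2} = 1 \cdot 5^{2} = 1 \cdot 25 = 25$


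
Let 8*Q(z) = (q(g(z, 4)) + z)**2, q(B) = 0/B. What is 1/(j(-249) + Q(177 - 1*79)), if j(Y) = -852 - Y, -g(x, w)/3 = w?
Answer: 2/1195 ≈ 0.0016736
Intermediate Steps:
g(x, w) = -3*w
q(B) = 0
Q(z) = z**2/8 (Q(z) = (0 + z)**2/8 = z**2/8)
1/(j(-249) + Q(177 - 1*79)) = 1/((-852 - 1*(-249)) + (177 - 1*79)**2/8) = 1/((-852 + 249) + (177 - 79)**2/8) = 1/(-603 + (1/8)*98**2) = 1/(-603 + (1/8)*9604) = 1/(-603 + 2401/2) = 1/(1195/2) = 2/1195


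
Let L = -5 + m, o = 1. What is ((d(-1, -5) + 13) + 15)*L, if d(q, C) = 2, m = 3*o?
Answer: -60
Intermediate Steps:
m = 3 (m = 3*1 = 3)
L = -2 (L = -5 + 3 = -2)
((d(-1, -5) + 13) + 15)*L = ((2 + 13) + 15)*(-2) = (15 + 15)*(-2) = 30*(-2) = -60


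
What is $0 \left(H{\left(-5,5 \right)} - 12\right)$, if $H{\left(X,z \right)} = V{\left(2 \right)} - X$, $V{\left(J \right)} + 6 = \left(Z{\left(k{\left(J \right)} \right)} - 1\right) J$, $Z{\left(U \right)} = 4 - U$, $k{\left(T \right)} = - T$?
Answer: $0$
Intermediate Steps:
$V{\left(J \right)} = -6 + J \left(3 + J\right)$ ($V{\left(J \right)} = -6 + \left(\left(4 - - J\right) - 1\right) J = -6 + \left(\left(4 + J\right) - 1\right) J = -6 + \left(3 + J\right) J = -6 + J \left(3 + J\right)$)
$H{\left(X,z \right)} = 4 - X$ ($H{\left(X,z \right)} = \left(-6 - 2 + 2 \left(4 + 2\right)\right) - X = \left(-6 - 2 + 2 \cdot 6\right) - X = \left(-6 - 2 + 12\right) - X = 4 - X$)
$0 \left(H{\left(-5,5 \right)} - 12\right) = 0 \left(\left(4 - -5\right) - 12\right) = 0 \left(\left(4 + 5\right) - 12\right) = 0 \left(9 - 12\right) = 0 \left(-3\right) = 0$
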